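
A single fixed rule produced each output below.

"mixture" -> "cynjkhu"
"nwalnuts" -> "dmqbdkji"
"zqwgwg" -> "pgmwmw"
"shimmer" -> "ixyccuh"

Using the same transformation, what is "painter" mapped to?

fqydjuh

Looking at the pairs, the operation is to shift every letter 10 places backward in the alphabet (wrapping around).
Doing the same to "painter": "fqydjuh".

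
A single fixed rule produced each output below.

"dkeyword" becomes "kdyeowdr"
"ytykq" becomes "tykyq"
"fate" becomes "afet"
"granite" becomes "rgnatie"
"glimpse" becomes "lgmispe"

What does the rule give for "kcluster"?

Looking at the pairs, the operation is to swap each adjacent pair of characters (1↔2, 3↔4, ...).
Applying that to "kcluster" gives "ckultsre".

ckultsre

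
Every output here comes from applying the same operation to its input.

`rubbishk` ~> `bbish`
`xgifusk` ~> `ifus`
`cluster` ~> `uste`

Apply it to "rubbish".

Each output is the input with this applied: move the last character to the front, then delete the first 3 characters.
For "rubbish", step one produces "hrubbis"; step two turns that into "bbis".
(Check on "cluster": → "rcluste" → "uste" ✓)

bbis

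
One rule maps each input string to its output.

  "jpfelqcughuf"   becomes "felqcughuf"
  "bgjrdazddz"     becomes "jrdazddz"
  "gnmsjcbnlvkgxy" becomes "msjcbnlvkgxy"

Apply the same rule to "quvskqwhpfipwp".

Looking at the pairs, the operation is to delete the first 2 characters.
On "quvskqwhpfipwp" that produces "vskqwhpfipwp".

vskqwhpfipwp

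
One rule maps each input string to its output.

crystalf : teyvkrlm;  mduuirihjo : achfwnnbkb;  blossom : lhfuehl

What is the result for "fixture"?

nkxybqm

Looking at the pairs, the operation is to shift every letter 7 places backward in the alphabet (wrapping around), then move the last 3 characters to the front (rotate right by 3).
For "fixture" the result is "nkxybqm".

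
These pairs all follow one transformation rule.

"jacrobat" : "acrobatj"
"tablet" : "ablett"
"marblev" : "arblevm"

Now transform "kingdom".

ingdomk

The transformation: move the first character to the end.
On "kingdom" that produces "ingdomk".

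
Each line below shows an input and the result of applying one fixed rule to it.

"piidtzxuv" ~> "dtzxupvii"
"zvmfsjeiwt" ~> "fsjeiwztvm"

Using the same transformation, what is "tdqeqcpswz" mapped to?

eqcpswtzdq

Looking at the pairs, the operation is to swap the first and last characters, then move the first 3 characters to the end (rotate left by 3).
For "tdqeqcpswz", step one produces "zdqeqcpswt"; step two turns that into "eqcpswtzdq".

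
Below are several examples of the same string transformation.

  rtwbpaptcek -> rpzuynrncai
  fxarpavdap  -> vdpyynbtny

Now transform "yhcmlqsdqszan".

fwkaojbqqoyxl

Each output is the input with this applied: swap each adjacent pair of characters (1↔2, 3↔4, ...), then shift every letter 2 places backward in the alphabet (wrapping around).
"yhcmlqsdqszan" → "hymcqldssqazn" → "fwkaojbqqoyxl".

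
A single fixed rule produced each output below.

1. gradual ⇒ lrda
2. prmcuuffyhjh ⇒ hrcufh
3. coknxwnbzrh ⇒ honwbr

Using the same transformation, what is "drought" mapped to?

truh

In each case the input is transformed by: move the last character to the front, then keep every other character starting from the first (positions 1st, 3rd, 5th, ...).
Working it through for "drought": intermediate "tdrough", final "truh".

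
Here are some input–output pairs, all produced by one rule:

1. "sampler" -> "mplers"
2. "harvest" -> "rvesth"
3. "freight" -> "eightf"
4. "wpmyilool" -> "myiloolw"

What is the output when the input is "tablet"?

blett

What's happening: move the first 2 characters to the end (rotate left by 2), then delete the last character.
On "tablet": the first step gives "bletta", and the second then gives "blett".
(Check on "harvest": → "rvestha" → "rvesth" ✓)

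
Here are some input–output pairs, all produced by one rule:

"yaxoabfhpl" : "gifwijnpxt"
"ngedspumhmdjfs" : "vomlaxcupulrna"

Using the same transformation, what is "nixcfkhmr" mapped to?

vqfknspuz

What's happening: shift every letter 8 places forward in the alphabet (wrapping around).
For "nixcfkhmr" the result is "vqfknspuz".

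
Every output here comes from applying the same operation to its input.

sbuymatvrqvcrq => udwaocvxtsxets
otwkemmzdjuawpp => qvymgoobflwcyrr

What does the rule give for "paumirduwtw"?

rcwoktfwyvy

The transformation: shift every letter 2 places forward in the alphabet (wrapping around).
So "paumirduwtw" becomes "rcwoktfwyvy".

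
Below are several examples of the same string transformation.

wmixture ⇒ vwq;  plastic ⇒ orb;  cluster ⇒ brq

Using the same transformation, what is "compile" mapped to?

Looking at the pairs, the operation is to keep one character in every 3, starting at position 1 (positions 1st, 4th, 7th, ...), then shift every letter 1 place backward in the alphabet (wrapping around).
For "compile", step one produces "cpe"; step two turns that into "bod".

bod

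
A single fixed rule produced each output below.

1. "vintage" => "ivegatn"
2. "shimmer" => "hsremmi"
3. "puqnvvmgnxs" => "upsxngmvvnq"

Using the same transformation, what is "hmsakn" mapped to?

mhnkas

The rule is to move the first 2 characters to the end (rotate left by 2), then reverse the string.
Applying both steps to "hmsakn": "saknhm", then "mhnkas".
(Check on "shimmer": → "immersh" → "hsremmi" ✓)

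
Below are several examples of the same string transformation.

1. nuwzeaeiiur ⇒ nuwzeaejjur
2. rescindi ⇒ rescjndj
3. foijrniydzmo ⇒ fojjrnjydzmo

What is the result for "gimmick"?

The rule is to replace every "i" with "j".
Applying that to "gimmick" gives "gjmmjck".

gjmmjck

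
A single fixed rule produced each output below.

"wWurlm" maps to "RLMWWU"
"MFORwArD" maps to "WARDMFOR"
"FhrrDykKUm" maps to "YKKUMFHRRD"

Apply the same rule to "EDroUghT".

The rule is to swap the front and back halves of the string, then convert every letter to uppercase.
Working it through for "EDroUghT": intermediate "UghTEDro", final "UGHTEDRO".

UGHTEDRO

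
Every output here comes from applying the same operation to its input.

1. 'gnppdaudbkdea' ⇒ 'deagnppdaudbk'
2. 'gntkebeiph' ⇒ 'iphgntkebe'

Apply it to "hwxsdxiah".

Each output is the input with this applied: move the last 3 characters to the front (rotate right by 3).
"hwxsdxiah" → "iahhwxsdx".

iahhwxsdx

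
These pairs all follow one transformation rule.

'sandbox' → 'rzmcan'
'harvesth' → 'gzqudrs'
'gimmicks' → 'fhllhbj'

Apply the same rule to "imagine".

Looking at the pairs, the operation is to shift every letter 1 place backward in the alphabet (wrapping around), then delete the last character.
Starting from "imagine": after the first operation, "hlzfhmd"; after the second, "hlzfhm".

hlzfhm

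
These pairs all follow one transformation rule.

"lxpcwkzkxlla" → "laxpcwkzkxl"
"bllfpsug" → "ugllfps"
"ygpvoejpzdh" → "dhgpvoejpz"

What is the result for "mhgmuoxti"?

tihgmuox

What's happening: delete the first character, then move the last 2 characters to the front (rotate right by 2).
Applying both steps to "mhgmuoxti": "hgmuoxti", then "tihgmuox".
(Check on "bllfpsug": → "llfpsug" → "ugllfps" ✓)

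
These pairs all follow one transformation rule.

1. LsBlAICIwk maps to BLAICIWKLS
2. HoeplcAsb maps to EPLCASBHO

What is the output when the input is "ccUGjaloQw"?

Each output is the input with this applied: move the first 2 characters to the end (rotate left by 2), then convert every letter to uppercase.
"ccUGjaloQw" → "UGjaloQwcc" → "UGJALOQWCC".

UGJALOQWCC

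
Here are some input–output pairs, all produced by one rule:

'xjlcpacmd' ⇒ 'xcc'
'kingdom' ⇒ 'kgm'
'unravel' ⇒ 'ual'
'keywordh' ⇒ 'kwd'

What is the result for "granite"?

Each output is the input with this applied: keep one character in every 3, starting at position 1 (positions 1st, 4th, 7th, ...).
So "granite" becomes "gne".

gne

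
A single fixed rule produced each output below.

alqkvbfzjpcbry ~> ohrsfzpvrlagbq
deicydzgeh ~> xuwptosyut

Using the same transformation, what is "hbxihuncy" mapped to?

What's happening: shift every letter 10 places backward in the alphabet (wrapping around), then reverse the string.
Applying both steps to "hbxihuncy": "xrnyxkdso", then "osdkxynrx".

osdkxynrx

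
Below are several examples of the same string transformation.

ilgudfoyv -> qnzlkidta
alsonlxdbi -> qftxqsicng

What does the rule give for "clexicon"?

qhcjhnst

What's happening: swap each adjacent pair of characters (1↔2, 3↔4, ...), then shift every letter 5 places forward in the alphabet (wrapping around).
On "clexicon" that produces "qhcjhnst".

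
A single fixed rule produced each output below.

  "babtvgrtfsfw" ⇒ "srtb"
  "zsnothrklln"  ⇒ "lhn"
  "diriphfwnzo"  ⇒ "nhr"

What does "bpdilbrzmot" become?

In each case the input is transformed by: reverse the string, then keep one character in every 3, starting at position 3 (positions 3rd, 6th, 9th, ...).
On "bpdilbrzmot": the first step gives "tomzrblidpb", and the second then gives "mbd".

mbd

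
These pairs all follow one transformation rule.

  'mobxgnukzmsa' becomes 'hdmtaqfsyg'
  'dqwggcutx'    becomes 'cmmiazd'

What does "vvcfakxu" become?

Looking at the pairs, the operation is to delete the first 2 characters, then shift every letter 6 places forward in the alphabet (wrapping around).
On "vvcfakxu": the first step gives "cfakxu", and the second then gives "ilgqda".

ilgqda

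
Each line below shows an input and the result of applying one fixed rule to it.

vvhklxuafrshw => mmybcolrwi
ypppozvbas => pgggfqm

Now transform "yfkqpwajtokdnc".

pwbhgnrakfb

The transformation: delete the last 3 characters, then shift every letter 9 places backward in the alphabet (wrapping around).
Doing the same to "yfkqpwajtokdnc": "pwbhgnrakfb".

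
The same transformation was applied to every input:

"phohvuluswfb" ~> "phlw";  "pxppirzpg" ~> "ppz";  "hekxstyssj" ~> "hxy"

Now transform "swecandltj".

The transformation: delete the last 2 characters, then keep one character in every 3, starting at position 1 (positions 1st, 4th, 7th, ...).
Applying both steps to "swecandltj": "swecandl", then "scd".

scd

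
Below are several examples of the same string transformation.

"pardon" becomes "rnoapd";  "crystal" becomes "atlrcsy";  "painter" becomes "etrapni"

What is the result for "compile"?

lieocpm

In each case the input is transformed by: swap each adjacent pair of characters (1↔2, 3↔4, ...), then move the last 3 characters to the front (rotate right by 3).
Applying both steps to "compile": "ocpmlie", then "lieocpm".
(Check on "crystal": → "rcsyatl" → "atlrcsy" ✓)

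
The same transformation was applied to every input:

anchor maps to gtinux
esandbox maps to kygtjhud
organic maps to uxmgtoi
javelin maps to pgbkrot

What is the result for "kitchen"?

qozinkt

Each output is the input with this applied: shift every letter 6 places forward in the alphabet (wrapping around).
Applying that to "kitchen" gives "qozinkt".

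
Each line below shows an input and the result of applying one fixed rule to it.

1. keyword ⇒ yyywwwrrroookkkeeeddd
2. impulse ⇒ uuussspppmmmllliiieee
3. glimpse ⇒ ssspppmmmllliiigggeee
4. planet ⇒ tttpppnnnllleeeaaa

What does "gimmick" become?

What's happening: repeat every character 3 times, then sort the characters into reverse alphabetical order.
Applying that to "gimmick" gives "mmmmmmkkkiiiiiigggccc".

mmmmmmkkkiiiiiigggccc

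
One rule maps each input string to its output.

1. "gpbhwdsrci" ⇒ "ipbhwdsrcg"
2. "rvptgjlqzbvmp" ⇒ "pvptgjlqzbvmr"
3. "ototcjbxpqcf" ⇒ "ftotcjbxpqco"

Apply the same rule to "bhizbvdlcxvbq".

Rule — swap the first and last characters.
Doing the same to "bhizbvdlcxvbq": "qhizbvdlcxvbb".

qhizbvdlcxvbb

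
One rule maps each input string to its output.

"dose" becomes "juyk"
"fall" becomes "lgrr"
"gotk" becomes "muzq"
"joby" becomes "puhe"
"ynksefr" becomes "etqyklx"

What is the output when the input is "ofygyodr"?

ulemeujx

The pattern: shift every letter 6 places forward in the alphabet (wrapping around).
"ofygyodr" → "ulemeujx".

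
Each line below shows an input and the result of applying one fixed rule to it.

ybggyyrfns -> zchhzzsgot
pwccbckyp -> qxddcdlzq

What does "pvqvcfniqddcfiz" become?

Each output is the input with this applied: shift every letter 1 place forward in the alphabet (wrapping around).
On "pvqvcfniqddcfiz" that produces "qwrwdgojreedgja".

qwrwdgojreedgja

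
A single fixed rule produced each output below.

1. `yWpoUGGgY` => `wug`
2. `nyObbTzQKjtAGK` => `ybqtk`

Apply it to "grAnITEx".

The transformation: keep one character in every 3, starting at position 2 (positions 2nd, 5th, 8th, ...), then convert every letter to lowercase.
Applying both steps to "grAnITEx": "rIx", then "rix".

rix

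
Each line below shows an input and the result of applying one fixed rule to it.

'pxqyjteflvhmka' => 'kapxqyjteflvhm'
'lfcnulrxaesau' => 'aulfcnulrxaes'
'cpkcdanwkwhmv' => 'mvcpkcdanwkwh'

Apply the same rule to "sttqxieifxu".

xusttqxieif

Looking at the pairs, the operation is to move the last 2 characters to the front (rotate right by 2).
"sttqxieifxu" → "xusttqxieif".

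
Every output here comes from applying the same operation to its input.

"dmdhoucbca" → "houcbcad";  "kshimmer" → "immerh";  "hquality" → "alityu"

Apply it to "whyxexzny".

xexznyy

The pattern: delete the first 2 characters, then move the first character to the end.
Starting from "whyxexzny": after the first operation, "yxexzny"; after the second, "xexznyy".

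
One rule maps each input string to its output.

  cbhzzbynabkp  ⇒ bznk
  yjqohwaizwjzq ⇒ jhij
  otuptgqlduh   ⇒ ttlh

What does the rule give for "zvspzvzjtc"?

The transformation: keep one character in every 3, starting at position 2 (positions 2nd, 5th, 8th, ...).
Applying that to "zvspzvzjtc" gives "vzj".

vzj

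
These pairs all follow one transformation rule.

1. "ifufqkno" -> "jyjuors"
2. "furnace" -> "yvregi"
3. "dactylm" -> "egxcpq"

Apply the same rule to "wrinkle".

vmropi

Looking at the pairs, the operation is to shift every letter 4 places forward in the alphabet (wrapping around), then delete the first character.
Applying both steps to "wrinkle": "avmropi", then "vmropi".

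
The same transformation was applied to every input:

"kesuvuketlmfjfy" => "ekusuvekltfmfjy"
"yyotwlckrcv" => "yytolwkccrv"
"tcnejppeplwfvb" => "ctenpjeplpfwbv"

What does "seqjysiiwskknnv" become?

esjqsyiiswkknnv

The rule is to swap each adjacent pair of characters (1↔2, 3↔4, ...).
Applying that to "seqjysiiwskknnv" gives "esjqsyiiswkknnv".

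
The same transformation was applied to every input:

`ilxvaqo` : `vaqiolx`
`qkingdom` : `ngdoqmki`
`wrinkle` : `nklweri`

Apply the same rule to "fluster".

The pattern: swap the first and last characters, then move the first 3 characters to the end (rotate left by 3).
"fluster" → "rlustef" → "stefrlu".
(Check on "ilxvaqo": → "olxvaqi" → "vaqiolx" ✓)

stefrlu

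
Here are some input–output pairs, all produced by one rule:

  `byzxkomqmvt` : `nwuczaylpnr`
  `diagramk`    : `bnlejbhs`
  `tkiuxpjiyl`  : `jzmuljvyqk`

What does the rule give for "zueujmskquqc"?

vrdavfvkntlr

Looking at the pairs, the operation is to move the last 3 characters to the front (rotate right by 3), then shift every letter 1 place forward in the alphabet (wrapping around).
For "zueujmskquqc", step one produces "uqczueujmskq"; step two turns that into "vrdavfvkntlr".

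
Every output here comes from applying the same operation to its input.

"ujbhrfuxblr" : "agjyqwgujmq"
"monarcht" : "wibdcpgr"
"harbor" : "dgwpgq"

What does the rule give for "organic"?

The pattern: shift every letter 11 places backward in the alphabet (wrapping around), then move the last 2 characters to the front (rotate right by 2).
On "organic": the first step gives "dgvpcxr", and the second then gives "xrdgvpc".

xrdgvpc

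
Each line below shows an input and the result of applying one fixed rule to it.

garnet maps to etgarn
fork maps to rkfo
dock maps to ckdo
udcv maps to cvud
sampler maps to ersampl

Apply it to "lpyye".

The rule is to move the last 2 characters to the front (rotate right by 2).
Doing the same to "lpyye": "yelpy".

yelpy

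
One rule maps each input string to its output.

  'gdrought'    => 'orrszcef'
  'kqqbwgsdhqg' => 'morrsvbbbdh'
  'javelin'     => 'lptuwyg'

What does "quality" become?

ltwbefj

Rule — sort the characters into alphabetical order, then shift every letter 11 places forward in the alphabet (wrapping around).
So "quality" becomes "ltwbefj".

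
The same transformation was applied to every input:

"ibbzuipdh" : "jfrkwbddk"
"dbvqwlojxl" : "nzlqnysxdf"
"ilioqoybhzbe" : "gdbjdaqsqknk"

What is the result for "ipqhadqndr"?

tfpsfcjsrk

Each output is the input with this applied: shift every letter 2 places forward in the alphabet (wrapping around), then reverse the string.
For "ipqhadqndr", step one produces "krsjcfspft"; step two turns that into "tfpsfcjsrk".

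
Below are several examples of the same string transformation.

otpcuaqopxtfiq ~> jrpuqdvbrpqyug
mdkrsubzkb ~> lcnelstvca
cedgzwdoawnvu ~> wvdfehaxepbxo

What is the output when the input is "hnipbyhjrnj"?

okiojqcziks

The transformation: shift every letter 1 place forward in the alphabet (wrapping around), then move the last 2 characters to the front (rotate right by 2).
Applying both steps to "hnipbyhjrnj": "iojqcziksok", then "okiojqcziks".
(Check on "cedgzwdoawnvu": → "dfehaxepbxowv" → "wvdfehaxepbxo" ✓)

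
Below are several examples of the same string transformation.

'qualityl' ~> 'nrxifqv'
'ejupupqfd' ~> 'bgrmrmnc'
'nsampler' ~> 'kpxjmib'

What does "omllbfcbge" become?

The pattern: shift every letter 3 places backward in the alphabet (wrapping around), then delete the last character.
Applying both steps to "omllbfcbge": "ljiiyczydb", then "ljiiyczyd".

ljiiyczyd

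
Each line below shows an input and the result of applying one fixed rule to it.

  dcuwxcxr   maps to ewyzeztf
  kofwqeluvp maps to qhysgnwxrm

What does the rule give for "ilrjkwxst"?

Looking at the pairs, the operation is to shift every letter 2 places forward in the alphabet (wrapping around), then move the first character to the end.
Working it through for "ilrjkwxst": intermediate "kntlmyzuv", final "ntlmyzuvk".

ntlmyzuvk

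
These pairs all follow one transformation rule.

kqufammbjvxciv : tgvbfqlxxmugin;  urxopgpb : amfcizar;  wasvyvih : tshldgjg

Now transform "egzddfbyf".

The pattern: move the last 2 characters to the front (rotate right by 2), then shift every letter 11 places forward in the alphabet (wrapping around).
Working it through for "egzddfbyf": intermediate "yfegzddfb", final "jqprkooqm".

jqprkooqm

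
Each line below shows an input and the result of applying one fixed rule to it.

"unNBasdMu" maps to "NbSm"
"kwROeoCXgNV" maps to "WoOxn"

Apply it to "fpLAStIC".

In each case the input is transformed by: flip the case of every letter, then keep every other character starting from the second (positions 2nd, 4th, 6th, ...).
Working it through for "fpLAStIC": intermediate "FPlasTic", final "PaTc".
(Check on "kwROeoCXgNV": → "KWroEOcxGnv" → "WoOxn" ✓)

PaTc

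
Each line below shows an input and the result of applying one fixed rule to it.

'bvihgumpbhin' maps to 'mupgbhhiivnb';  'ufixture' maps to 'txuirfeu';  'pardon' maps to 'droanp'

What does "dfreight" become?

iegrhftd

What's happening: swap the front and back halves of the string, then take characters alternately from the front and the back (1st, last, 2nd, 2nd-last, ...).
For "dfreight", step one produces "ightdfre"; step two turns that into "iegrhftd".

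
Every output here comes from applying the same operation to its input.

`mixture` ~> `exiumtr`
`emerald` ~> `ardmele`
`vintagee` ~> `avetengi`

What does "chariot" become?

In each case the input is transformed by: sort the characters into alphabetical order, then take characters alternately from the front and the back (1st, last, 2nd, 2nd-last, ...).
On "chariot" that produces "atcrhoi".

atcrhoi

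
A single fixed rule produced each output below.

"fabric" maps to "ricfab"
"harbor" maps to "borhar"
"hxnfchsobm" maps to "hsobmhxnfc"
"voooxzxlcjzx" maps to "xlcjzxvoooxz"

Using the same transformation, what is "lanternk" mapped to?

Looking at the pairs, the operation is to swap the front and back halves of the string.
For "lanternk" the result is "ernklant".

ernklant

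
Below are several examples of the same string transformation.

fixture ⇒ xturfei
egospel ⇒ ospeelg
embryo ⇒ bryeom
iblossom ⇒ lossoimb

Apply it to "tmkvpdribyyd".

In each case the input is transformed by: swap the first and last characters, then move the first 2 characters to the end (rotate left by 2).
On "tmkvpdribyyd": the first step gives "dmkvpdribyyt", and the second then gives "kvpdribyytdm".
(Check on "fixture": → "eixturf" → "xturfei" ✓)

kvpdribyytdm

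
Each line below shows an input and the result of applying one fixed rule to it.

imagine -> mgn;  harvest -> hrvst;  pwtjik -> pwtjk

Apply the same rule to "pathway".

pthwy

What's happening: remove every vowel.
So "pathway" becomes "pthwy".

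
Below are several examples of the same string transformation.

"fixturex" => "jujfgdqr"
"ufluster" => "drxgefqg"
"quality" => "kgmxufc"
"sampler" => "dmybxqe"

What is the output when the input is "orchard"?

pdotmda

In each case the input is transformed by: shift every letter 12 places forward in the alphabet (wrapping around), then swap the first and last characters.
Applying that to "orchard" gives "pdotmda".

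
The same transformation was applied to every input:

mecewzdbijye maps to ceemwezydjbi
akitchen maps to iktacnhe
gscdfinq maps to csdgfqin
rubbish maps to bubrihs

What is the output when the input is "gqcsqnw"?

Looking at the pairs, the operation is to move the first 2 characters to the end (rotate left by 2), then take characters alternately from the front and the back (1st, last, 2nd, 2nd-last, ...).
Applying both steps to "gqcsqnw": "csqnwgq", then "cqsgqwn".

cqsgqwn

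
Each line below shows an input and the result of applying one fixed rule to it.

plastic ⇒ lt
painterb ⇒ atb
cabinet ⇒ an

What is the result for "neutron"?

The pattern: keep one character in every 3, starting at position 2 (positions 2nd, 5th, 8th, ...).
Doing the same to "neutron": "er".

er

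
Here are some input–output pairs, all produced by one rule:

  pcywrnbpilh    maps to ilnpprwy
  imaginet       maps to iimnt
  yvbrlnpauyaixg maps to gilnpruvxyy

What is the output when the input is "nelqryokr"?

What's happening: sort the characters into alphabetical order, then delete the first 3 characters.
For "nelqryokr", step one produces "eklnoqrry"; step two turns that into "noqrry".

noqrry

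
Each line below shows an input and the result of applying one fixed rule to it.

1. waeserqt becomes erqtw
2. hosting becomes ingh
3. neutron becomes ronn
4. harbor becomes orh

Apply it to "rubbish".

ishr

What's happening: move the first character to the end, then delete the first 3 characters.
"rubbish" → "ubbishr" → "ishr".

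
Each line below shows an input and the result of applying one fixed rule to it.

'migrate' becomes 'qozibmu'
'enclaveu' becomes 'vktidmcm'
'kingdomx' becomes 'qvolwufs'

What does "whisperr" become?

pqaxmzze

The pattern: shift every letter 8 places forward in the alphabet (wrapping around), then move the first character to the end.
On "whisperr": the first step gives "epqaxmzz", and the second then gives "pqaxmzze".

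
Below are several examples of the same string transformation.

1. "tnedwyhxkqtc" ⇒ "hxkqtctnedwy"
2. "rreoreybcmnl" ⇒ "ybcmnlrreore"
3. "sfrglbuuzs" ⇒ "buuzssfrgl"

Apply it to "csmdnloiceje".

oicejecsmdnl

What's happening: swap the front and back halves of the string.
"csmdnloiceje" → "oicejecsmdnl".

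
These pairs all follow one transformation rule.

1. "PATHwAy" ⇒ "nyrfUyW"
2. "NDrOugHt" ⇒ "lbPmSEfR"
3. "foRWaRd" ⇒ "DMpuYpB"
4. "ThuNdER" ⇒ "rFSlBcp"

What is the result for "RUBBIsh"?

The pattern: flip the case of every letter, then shift every letter 2 places backward in the alphabet (wrapping around).
Working it through for "RUBBIsh": intermediate "rubbiSH", final "pszzgQF".
(Check on "ThuNdER": → "tHUnDer" → "rFSlBcp" ✓)

pszzgQF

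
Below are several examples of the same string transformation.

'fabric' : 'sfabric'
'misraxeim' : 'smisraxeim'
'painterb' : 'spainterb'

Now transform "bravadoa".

sbravadoa

Each output is the input with this applied: prepend "s".
On "bravadoa" that produces "sbravadoa".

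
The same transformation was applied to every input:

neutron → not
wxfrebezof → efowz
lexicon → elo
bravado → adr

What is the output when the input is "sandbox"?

Each output is the input with this applied: sort the characters into alphabetical order, then keep every other character starting from the second (positions 2nd, 4th, 6th, ...).
Starting from "sandbox": after the first operation, "abdnosx"; after the second, "bns".

bns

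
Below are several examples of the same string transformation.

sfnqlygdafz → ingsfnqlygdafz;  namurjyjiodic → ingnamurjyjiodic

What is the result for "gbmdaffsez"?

The transformation: prepend "ing".
"gbmdaffsez" → "inggbmdaffsez".

inggbmdaffsez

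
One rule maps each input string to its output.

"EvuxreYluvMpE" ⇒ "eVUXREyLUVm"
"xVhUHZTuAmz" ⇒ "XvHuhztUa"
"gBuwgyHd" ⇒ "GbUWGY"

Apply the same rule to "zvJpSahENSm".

The pattern: flip the case of every letter, then delete the last 2 characters.
For "zvJpSahENSm", step one produces "ZVjPsAHensM"; step two turns that into "ZVjPsAHen".

ZVjPsAHen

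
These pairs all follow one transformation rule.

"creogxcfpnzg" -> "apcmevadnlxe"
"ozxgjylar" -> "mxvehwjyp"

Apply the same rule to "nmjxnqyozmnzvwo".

lkhvlowmxklxtum

The pattern: shift every letter 2 places backward in the alphabet (wrapping around).
So "nmjxnqyozmnzvwo" becomes "lkhvlowmxklxtum".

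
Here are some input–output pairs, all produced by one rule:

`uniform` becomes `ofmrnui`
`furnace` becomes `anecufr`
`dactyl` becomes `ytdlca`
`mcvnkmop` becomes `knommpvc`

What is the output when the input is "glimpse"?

In each case the input is transformed by: move the first 3 characters to the end (rotate left by 3), then swap each adjacent pair of characters (1↔2, 3↔4, ...).
Working it through for "glimpse": intermediate "mpsegli", final "pmeslgi".

pmeslgi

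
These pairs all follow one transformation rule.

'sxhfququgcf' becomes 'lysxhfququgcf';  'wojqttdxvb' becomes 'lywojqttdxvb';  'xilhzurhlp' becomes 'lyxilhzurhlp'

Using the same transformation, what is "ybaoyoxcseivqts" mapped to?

lyybaoyoxcseivqts

Looking at the pairs, the operation is to prepend "ly".
Applying that to "ybaoyoxcseivqts" gives "lyybaoyoxcseivqts".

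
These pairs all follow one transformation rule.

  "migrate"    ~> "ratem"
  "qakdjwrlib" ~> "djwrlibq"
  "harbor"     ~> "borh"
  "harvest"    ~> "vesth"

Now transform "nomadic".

The rule is to move the first 3 characters to the end (rotate left by 3), then delete the last 2 characters.
On "nomadic": the first step gives "adicnom", and the second then gives "adicn".

adicn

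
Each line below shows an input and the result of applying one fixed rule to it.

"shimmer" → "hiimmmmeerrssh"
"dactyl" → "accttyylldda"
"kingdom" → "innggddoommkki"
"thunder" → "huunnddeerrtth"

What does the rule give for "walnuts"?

The pattern: double every character, then move the first 3 characters to the end (rotate left by 3).
Applying both steps to "walnuts": "wwaallnnuuttss", then "allnnuuttsswwa".
(Check on "shimmer": → "sshhiimmmmeerr" → "hiimmmmeerrssh" ✓)

allnnuuttsswwa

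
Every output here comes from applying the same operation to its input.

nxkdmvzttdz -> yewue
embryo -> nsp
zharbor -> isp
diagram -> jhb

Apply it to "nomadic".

pbj

The rule is to shift every letter 1 place forward in the alphabet (wrapping around), then keep every other character starting from the second (positions 2nd, 4th, 6th, ...).
On "nomadic": the first step gives "opnbejd", and the second then gives "pbj".
(Check on "zharbor": → "aibscps" → "isp" ✓)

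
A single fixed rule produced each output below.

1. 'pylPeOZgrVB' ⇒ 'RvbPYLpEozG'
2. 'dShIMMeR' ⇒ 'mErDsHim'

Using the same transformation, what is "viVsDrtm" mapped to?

Rule — move the last 3 characters to the front (rotate right by 3), then flip the case of every letter.
Working it through for "viVsDrtm": intermediate "rtmviVsD", final "RTMVIvSd".

RTMVIvSd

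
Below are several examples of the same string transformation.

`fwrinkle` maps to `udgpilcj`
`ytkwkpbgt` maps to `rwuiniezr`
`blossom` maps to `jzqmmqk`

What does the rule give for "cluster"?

jaqscrp

Each output is the input with this applied: swap each adjacent pair of characters (1↔2, 3↔4, ...), then shift every letter 2 places backward in the alphabet (wrapping around).
Starting from "cluster": after the first operation, "lcsuetr"; after the second, "jaqscrp".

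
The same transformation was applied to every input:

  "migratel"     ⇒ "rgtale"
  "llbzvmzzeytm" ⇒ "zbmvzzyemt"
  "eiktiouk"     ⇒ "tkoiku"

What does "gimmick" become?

The pattern: swap each adjacent pair of characters (1↔2, 3↔4, ...), then delete the first 2 characters.
For "gimmick" the result is "mmcik".
(Check on "llbzvmzzeytm": → "llzbmvzzyemt" → "zbmvzzyemt" ✓)

mmcik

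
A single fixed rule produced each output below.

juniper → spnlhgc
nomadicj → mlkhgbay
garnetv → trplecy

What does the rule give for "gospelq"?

qonmjec

Looking at the pairs, the operation is to sort the characters into reverse alphabetical order, then shift every letter 2 places backward in the alphabet (wrapping around).
On "gospelq": the first step gives "sqpolge", and the second then gives "qonmjec".
(Check on "garnetv": → "vtrngea" → "trplecy" ✓)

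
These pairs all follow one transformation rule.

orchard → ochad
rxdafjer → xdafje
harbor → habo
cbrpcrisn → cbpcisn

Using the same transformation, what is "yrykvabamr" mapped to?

The pattern: remove every "r".
So "yrykvabamr" becomes "yykvabam".

yykvabam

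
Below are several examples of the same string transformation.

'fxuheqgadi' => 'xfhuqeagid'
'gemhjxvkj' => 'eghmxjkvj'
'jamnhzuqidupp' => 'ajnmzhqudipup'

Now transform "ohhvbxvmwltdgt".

Rule — swap each adjacent pair of characters (1↔2, 3↔4, ...).
So "ohhvbxvmwltdgt" becomes "hovhxbmvlwdttg".

hovhxbmvlwdttg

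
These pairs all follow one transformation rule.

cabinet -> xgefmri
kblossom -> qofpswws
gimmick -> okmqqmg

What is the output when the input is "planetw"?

Looking at the pairs, the operation is to shift every letter 4 places forward in the alphabet (wrapping around), then move the last character to the front.
On "planetw": the first step gives "tperixa", and the second then gives "atperix".
(Check on "kblossom": → "ofpswwsq" → "qofpswws" ✓)

atperix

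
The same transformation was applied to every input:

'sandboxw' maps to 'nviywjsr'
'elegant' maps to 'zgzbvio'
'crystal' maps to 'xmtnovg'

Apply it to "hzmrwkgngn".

cuhmrfbibi

The transformation: shift every letter 5 places backward in the alphabet (wrapping around).
"hzmrwkgngn" → "cuhmrfbibi".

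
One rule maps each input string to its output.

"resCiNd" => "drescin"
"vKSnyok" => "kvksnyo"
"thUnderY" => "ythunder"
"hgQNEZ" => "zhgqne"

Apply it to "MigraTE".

Rule — move the last character to the front, then convert every letter to lowercase.
For "MigraTE", step one produces "EMigraT"; step two turns that into "emigrat".

emigrat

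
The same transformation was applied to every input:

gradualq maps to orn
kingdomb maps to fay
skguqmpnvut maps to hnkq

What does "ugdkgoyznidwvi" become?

The rule is to shift every letter 3 places backward in the alphabet (wrapping around), then keep one character in every 3, starting at position 2 (positions 2nd, 5th, 8th, ...).
"ugdkgoyznidwvi" → "rdahdlvwkfatsf" → "ddwaf".
(Check on "kingdomb": → "hfkdaljy" → "fay" ✓)

ddwaf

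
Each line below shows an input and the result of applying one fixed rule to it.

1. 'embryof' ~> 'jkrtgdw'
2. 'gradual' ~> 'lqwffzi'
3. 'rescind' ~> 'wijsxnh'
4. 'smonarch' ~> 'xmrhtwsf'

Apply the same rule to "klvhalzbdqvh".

pmqaavmifgqe

The rule is to shift every letter 5 places forward in the alphabet (wrapping around), then take characters alternately from the front and the back (1st, last, 2nd, 2nd-last, ...).
Starting from "klvhalzbdqvh": after the first operation, "pqamfqegivam"; after the second, "pmqaavmifgqe".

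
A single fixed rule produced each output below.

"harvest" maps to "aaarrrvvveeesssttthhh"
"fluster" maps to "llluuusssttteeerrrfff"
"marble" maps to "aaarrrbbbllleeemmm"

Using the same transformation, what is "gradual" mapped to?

Each output is the input with this applied: repeat every character 3 times, then move the first 3 characters to the end (rotate left by 3).
On "gradual": the first step gives "gggrrraaaddduuuaaalll", and the second then gives "rrraaaddduuuaaalllggg".

rrraaaddduuuaaalllggg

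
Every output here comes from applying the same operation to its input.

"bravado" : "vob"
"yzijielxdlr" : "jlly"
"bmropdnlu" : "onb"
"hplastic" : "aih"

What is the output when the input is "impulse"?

Rule — keep one character in every 3, starting at position 1 (positions 1st, 4th, 7th, ...), then move the first character to the end.
Working it through for "impulse": intermediate "iue", final "uei".

uei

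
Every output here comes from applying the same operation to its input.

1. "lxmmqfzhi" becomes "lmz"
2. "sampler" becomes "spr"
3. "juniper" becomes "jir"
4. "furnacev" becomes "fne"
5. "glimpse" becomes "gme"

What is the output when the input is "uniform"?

In each case the input is transformed by: keep one character in every 3, starting at position 1 (positions 1st, 4th, 7th, ...).
On "uniform" that produces "ufm".

ufm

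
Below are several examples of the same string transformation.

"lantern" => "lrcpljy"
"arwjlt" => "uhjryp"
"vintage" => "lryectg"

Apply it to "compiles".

kngjcqam

The pattern: shift every letter 2 places backward in the alphabet (wrapping around), then move the first 2 characters to the end (rotate left by 2).
Doing the same to "compiles": "kngjcqam".
(Check on "lantern": → "jylrcpl" → "lrcpljy" ✓)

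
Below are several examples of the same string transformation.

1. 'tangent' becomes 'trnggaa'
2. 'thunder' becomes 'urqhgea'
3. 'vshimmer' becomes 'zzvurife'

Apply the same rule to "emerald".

Rule — shift every letter 13 places forward in the alphabet (wrapping around) — i.e. ROT13, then sort the characters into reverse alphabetical order.
"emerald" → "rzrenyq" → "zyrrqne".

zyrrqne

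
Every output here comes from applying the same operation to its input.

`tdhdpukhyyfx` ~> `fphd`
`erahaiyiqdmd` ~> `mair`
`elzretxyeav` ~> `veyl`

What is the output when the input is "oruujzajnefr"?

fjjr

The pattern: keep one character in every 3, starting at position 2 (positions 2nd, 5th, 8th, ...), then swap the first and last characters.
For "oruujzajnefr", step one produces "rjjf"; step two turns that into "fjjr".
(Check on "tdhdpukhyyfx": → "dphf" → "fphd" ✓)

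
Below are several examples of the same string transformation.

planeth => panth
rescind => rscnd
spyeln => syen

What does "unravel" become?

urael

The pattern: double every character, then keep one character in every 3, starting at position 2 (positions 2nd, 5th, 8th, ...).
Working it through for "unravel": intermediate "uunnrraavveell", final "urael".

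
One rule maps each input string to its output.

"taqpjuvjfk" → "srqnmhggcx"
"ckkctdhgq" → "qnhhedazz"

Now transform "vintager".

sqokfdbx

What's happening: sort the characters into reverse alphabetical order, then shift every letter 3 places backward in the alphabet (wrapping around).
On "vintager": the first step gives "vtrnigea", and the second then gives "sqokfdbx".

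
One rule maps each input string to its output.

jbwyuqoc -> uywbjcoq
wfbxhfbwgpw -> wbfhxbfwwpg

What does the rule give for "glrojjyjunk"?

jyjjorlgknu

Rule — reverse the string, then move the first 3 characters to the end (rotate left by 3).
Applying that to "glrojjyjunk" gives "jyjjorlgknu".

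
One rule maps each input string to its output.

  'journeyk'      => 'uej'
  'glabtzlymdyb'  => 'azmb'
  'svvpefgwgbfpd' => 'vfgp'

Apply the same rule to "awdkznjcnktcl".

dnnc

Each output is the input with this applied: move the first character to the end, then keep one character in every 3, starting at position 2 (positions 2nd, 5th, 8th, ...).
On "awdkznjcnktcl" that produces "dnnc".
(Check on "journeyk": → "ourneykj" → "uej" ✓)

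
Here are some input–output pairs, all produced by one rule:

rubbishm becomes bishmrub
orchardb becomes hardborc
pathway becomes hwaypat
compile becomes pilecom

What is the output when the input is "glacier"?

ciergla

The pattern: move the first 3 characters to the end (rotate left by 3).
Applying that to "glacier" gives "ciergla".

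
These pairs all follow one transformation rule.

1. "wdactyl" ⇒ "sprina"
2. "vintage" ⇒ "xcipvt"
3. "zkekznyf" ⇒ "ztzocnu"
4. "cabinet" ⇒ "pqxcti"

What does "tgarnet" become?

What's happening: shift every letter 11 places backward in the alphabet (wrapping around), then delete the first character.
Applying that to "tgarnet" gives "vpgcti".

vpgcti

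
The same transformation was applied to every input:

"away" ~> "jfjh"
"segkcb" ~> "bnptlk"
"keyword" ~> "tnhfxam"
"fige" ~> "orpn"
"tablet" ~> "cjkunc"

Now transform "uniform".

Each output is the input with this applied: shift every letter 9 places forward in the alphabet (wrapping around).
Applying that to "uniform" gives "dwroxav".

dwroxav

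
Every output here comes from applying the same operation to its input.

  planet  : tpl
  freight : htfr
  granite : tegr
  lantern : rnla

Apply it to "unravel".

What's happening: move the first 2 characters to the end (rotate left by 2), then delete the first 3 characters.
"unravel" → "ravelun" → "elun".

elun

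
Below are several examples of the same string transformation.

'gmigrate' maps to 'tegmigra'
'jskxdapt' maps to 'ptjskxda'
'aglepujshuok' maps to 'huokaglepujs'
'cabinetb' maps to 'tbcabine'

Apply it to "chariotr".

Looking at the pairs, the operation is to swap the front and back halves of the string, then move the first 2 characters to the end (rotate left by 2).
Starting from "chariotr": after the first operation, "iotrchar"; after the second, "trchario".

trchario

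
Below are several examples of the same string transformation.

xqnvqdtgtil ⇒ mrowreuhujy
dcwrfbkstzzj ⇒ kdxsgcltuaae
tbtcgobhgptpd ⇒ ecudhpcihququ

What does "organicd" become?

eshbojdp

Looking at the pairs, the operation is to swap the first and last characters, then shift every letter 1 place forward in the alphabet (wrapping around).
"organicd" → "drganico" → "eshbojdp".
(Check on "dcwrfbkstzzj": → "jcwrfbkstzzd" → "kdxsgcltuaae" ✓)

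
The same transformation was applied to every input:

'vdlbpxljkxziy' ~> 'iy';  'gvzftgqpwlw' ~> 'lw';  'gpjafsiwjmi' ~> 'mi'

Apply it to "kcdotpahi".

The pattern: keep only the last 2 characters.
"kcdotpahi" → "hi".

hi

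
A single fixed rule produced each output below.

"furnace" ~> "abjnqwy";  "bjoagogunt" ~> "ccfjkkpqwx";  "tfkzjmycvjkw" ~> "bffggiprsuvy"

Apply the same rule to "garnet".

acjnpw

The rule is to shift every letter 4 places backward in the alphabet (wrapping around), then sort the characters into alphabetical order.
Working it through for "garnet": intermediate "cwnjap", final "acjnpw".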